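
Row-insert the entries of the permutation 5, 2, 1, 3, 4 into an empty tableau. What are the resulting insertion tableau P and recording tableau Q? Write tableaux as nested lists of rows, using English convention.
Insert each entry of the permutation into P by Schensted row insertion, recording in Q the position of each new cell.

After inserting 5: P = [[5]].
After inserting 2: P = [[2], [5]].
After inserting 1: P = [[1], [2], [5]].
After inserting 3: P = [[1, 3], [2], [5]].
After inserting 4: P = [[1, 3, 4], [2], [5]].

So P = [[1, 3, 4], [2], [5]], Q = [[1, 4, 5], [2], [3]].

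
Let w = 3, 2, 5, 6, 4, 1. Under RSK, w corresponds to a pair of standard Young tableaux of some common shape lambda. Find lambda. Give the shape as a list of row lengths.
[3, 2, 1]

RSK row insertion gives P = [[1, 4, 6], [2, 5], [3]], which has shape [3, 2, 1].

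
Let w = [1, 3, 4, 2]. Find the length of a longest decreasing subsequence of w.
2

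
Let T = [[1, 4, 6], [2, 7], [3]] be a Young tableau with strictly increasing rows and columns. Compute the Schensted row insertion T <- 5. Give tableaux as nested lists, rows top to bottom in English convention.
In row 1, 5 replaces 6 (the leftmost entry greater than 5); 6 is bumped to row 2. In row 2, 6 replaces 7 (the leftmost entry greater than 6); 7 is bumped to row 3. 7 is appended to row 3. The new tableau is [[1, 4, 5], [2, 6], [3, 7]].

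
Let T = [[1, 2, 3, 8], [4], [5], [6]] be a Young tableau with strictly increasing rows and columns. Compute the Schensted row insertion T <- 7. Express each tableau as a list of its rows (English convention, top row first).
[[1, 2, 3, 7], [4, 8], [5], [6]]

In row 1, 7 replaces 8 (the leftmost entry greater than 7); 8 is bumped to row 2. 8 is appended to row 2. The new tableau is [[1, 2, 3, 7], [4, 8], [5], [6]].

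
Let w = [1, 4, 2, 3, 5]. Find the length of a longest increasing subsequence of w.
4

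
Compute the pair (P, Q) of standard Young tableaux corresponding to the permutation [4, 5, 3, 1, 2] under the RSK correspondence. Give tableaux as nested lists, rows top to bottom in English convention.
P = [[1, 2], [3, 5], [4]], Q = [[1, 2], [3, 5], [4]]

Insert each entry of the permutation into P by Schensted row insertion, recording in Q the position of each new cell.

After inserting 4: P = [[4]].
After inserting 5: P = [[4, 5]].
After inserting 3: P = [[3, 5], [4]].
After inserting 1: P = [[1, 5], [3], [4]].
After inserting 2: P = [[1, 2], [3, 5], [4]].

So P = [[1, 2], [3, 5], [4]], Q = [[1, 2], [3, 5], [4]].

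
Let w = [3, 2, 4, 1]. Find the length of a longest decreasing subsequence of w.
3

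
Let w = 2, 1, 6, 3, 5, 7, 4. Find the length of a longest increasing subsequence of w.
4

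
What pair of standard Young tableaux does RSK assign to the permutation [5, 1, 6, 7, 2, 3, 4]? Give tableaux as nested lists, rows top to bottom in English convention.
Insert each entry of the permutation into P by Schensted row insertion, recording in Q the position of each new cell.

Insert 5: appended to row 1. P = [[5]], Q = [[1]].
Insert 1: 1 bumps 5 from row 1; 5 starts row 2. P = [[1], [5]], Q = [[1], [2]].
Insert 6: appended to row 1. P = [[1, 6], [5]], Q = [[1, 3], [2]].
Insert 7: appended to row 1. P = [[1, 6, 7], [5]], Q = [[1, 3, 4], [2]].
Insert 2: 2 bumps 6 from row 1; 6 appends to row 2. P = [[1, 2, 7], [5, 6]], Q = [[1, 3, 4], [2, 5]].
Insert 3: 3 bumps 7 from row 1; 7 appends to row 2. P = [[1, 2, 3], [5, 6, 7]], Q = [[1, 3, 4], [2, 5, 6]].
Insert 4: appended to row 1. P = [[1, 2, 3, 4], [5, 6, 7]], Q = [[1, 3, 4, 7], [2, 5, 6]].

So P = [[1, 2, 3, 4], [5, 6, 7]], Q = [[1, 3, 4, 7], [2, 5, 6]].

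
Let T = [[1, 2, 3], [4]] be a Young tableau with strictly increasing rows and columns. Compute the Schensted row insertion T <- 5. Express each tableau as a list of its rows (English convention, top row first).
[[1, 2, 3, 5], [4]]

5 is larger than every entry of row 1, so it is appended to row 1. The new tableau is [[1, 2, 3, 5], [4]].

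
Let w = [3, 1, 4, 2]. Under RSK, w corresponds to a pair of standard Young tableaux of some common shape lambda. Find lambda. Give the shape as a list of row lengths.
Row-insert each entry into an empty tableau.

After inserting 3: P = [[3]].
After inserting 1: P = [[1], [3]].
After inserting 4: P = [[1, 4], [3]].
After inserting 2: P = [[1, 2], [3, 4]].

The final insertion tableau P = [[1, 2], [3, 4]] has shape [2, 2].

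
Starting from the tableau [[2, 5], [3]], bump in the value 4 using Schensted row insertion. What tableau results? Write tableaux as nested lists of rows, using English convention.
[[2, 4], [3, 5]]

In row 1, 4 replaces 5 (the leftmost entry greater than 4); 5 is bumped to row 2. 5 is appended to row 2. The new tableau is [[2, 4], [3, 5]].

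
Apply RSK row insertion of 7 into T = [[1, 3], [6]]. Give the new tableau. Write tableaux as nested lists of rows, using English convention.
[[1, 3, 7], [6]]

7 is larger than every entry of row 1, so it is appended to row 1. The new tableau is [[1, 3, 7], [6]].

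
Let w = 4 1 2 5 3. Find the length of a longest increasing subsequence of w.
3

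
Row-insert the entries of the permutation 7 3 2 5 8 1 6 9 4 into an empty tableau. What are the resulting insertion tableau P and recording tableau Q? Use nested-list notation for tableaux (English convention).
Insert each entry of the permutation into P by Schensted row insertion, recording in Q the position of each new cell.

Insert 7: appended to row 1. P = [[7]], Q = [[1]].
Insert 3: 3 bumps 7 from row 1; 7 starts row 2. P = [[3], [7]], Q = [[1], [2]].
Insert 2: 2 bumps 3 from row 1; 3 bumps 7 from row 2; 7 starts row 3. P = [[2], [3], [7]], Q = [[1], [2], [3]].
Insert 5: appended to row 1. P = [[2, 5], [3], [7]], Q = [[1, 4], [2], [3]].
Insert 8: appended to row 1. P = [[2, 5, 8], [3], [7]], Q = [[1, 4, 5], [2], [3]].
Insert 1: 1 bumps 2 from row 1; 2 bumps 3 from row 2; 3 bumps 7 from row 3; 7 starts row 4. P = [[1, 5, 8], [2], [3], [7]], Q = [[1, 4, 5], [2], [3], [6]].
Insert 6: 6 bumps 8 from row 1; 8 appends to row 2. P = [[1, 5, 6], [2, 8], [3], [7]], Q = [[1, 4, 5], [2, 7], [3], [6]].
Insert 9: appended to row 1. P = [[1, 5, 6, 9], [2, 8], [3], [7]], Q = [[1, 4, 5, 8], [2, 7], [3], [6]].
Insert 4: 4 bumps 5 from row 1; 5 bumps 8 from row 2; 8 appends to row 3. P = [[1, 4, 6, 9], [2, 5], [3, 8], [7]], Q = [[1, 4, 5, 8], [2, 7], [3, 9], [6]].

So P = [[1, 4, 6, 9], [2, 5], [3, 8], [7]], Q = [[1, 4, 5, 8], [2, 7], [3, 9], [6]].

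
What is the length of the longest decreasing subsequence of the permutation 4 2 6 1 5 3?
3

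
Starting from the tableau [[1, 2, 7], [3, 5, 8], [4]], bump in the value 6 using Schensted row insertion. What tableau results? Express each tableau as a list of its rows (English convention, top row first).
In row 1, 6 replaces 7 (the leftmost entry greater than 6); 7 is bumped to row 2. In row 2, 7 replaces 8 (the leftmost entry greater than 7); 8 is bumped to row 3. 8 is appended to row 3. The new tableau is [[1, 2, 6], [3, 5, 7], [4, 8]].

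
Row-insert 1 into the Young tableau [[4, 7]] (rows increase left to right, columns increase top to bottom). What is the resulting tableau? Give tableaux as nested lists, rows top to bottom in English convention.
In row 1, 1 replaces 4 (the leftmost entry greater than 1); 4 is bumped to row 2. 4 starts a new row 2. The new tableau is [[1, 7], [4]].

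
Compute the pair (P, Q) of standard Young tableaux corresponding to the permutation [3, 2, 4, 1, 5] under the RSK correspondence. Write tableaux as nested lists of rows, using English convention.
P = [[1, 4, 5], [2], [3]], Q = [[1, 3, 5], [2], [4]]

Insert each entry of the permutation into P by Schensted row insertion, recording in Q the position of each new cell.

Insert 3: appended to row 1. P = [[3]].
Insert 2: 2 bumps 3 from row 1; 3 starts row 2. P = [[2], [3]].
Insert 4: appended to row 1. P = [[2, 4], [3]].
Insert 1: 1 bumps 2 from row 1; 2 bumps 3 from row 2; 3 starts row 3. P = [[1, 4], [2], [3]].
Insert 5: appended to row 1. P = [[1, 4, 5], [2], [3]].

So P = [[1, 4, 5], [2], [3]], Q = [[1, 3, 5], [2], [4]].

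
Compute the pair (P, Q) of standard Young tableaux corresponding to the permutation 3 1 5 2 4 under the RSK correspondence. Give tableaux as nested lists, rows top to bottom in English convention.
P = [[1, 2, 4], [3, 5]], Q = [[1, 3, 5], [2, 4]]

Insert each entry of the permutation into P by Schensted row insertion, recording in Q the position of each new cell.

Insert 3: appended to row 1. P = [[3]].
Insert 1: 1 bumps 3 from row 1; 3 starts row 2. P = [[1], [3]].
Insert 5: appended to row 1. P = [[1, 5], [3]].
Insert 2: 2 bumps 5 from row 1; 5 appends to row 2. P = [[1, 2], [3, 5]].
Insert 4: appended to row 1. P = [[1, 2, 4], [3, 5]].

So P = [[1, 2, 4], [3, 5]], Q = [[1, 3, 5], [2, 4]].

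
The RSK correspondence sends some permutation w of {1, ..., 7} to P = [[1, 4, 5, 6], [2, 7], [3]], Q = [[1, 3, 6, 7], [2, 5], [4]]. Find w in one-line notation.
Reverse the RSK construction: for i from n down to 1, find the cell of Q containing i, remove the entry at that cell from P, and reverse-bump it up through P; the value ejected from row 1 is w(i).

Step i=7: Q has 7 at row 1, column 4; remove that cell from P, ejecting 6. So w(7) = 6. P is now [[1, 4, 5], [2, 7], [3]].
Step i=6: Q has 6 at row 1, column 3; remove that cell from P, ejecting 5. So w(6) = 5. P is now [[1, 4], [2, 7], [3]].
Step i=5: Q has 5 at row 2, column 2; remove 7 from row 2 of P and reverse-bump: 7 enters row 1 and ejects 4. So w(5) = 4. P is now [[1, 7], [2], [3]].
Step i=4: Q has 4 at row 3, column 1; remove 3 from row 3 of P and reverse-bump: 3 enters row 2 and ejects 2; 2 enters row 1 and ejects 1. So w(4) = 1. P is now [[2, 7], [3]].
Step i=3: Q has 3 at row 1, column 2; remove that cell from P, ejecting 7. So w(3) = 7. P is now [[2], [3]].
Step i=2: Q has 2 at row 2, column 1; remove 3 from row 2 of P and reverse-bump: 3 enters row 1 and ejects 2. So w(2) = 2. P is now [[3]].
Step i=1: Q has 1 at row 1, column 1; remove that cell from P, ejecting 3. So w(1) = 3. P is now [].

So w = 3 2 7 1 4 5 6.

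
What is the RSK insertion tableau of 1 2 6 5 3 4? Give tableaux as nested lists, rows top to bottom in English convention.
P = [[1, 2, 3, 4], [5], [6]]

After inserting 1: P = [[1]].
After inserting 2: P = [[1, 2]].
After inserting 6: P = [[1, 2, 6]].
After inserting 5: P = [[1, 2, 5], [6]].
After inserting 3: P = [[1, 2, 3], [5], [6]].
After inserting 4: P = [[1, 2, 3, 4], [5], [6]].

So P = [[1, 2, 3, 4], [5], [6]].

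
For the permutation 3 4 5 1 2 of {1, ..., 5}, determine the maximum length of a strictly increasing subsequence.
3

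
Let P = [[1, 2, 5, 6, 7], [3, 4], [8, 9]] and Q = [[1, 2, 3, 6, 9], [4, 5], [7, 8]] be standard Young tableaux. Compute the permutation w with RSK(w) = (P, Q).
3 8 9 4 5 6 1 2 7

Reverse the RSK construction: for i from n down to 1, find the cell of Q containing i, remove the entry at that cell from P, and reverse-bump it up through P; the value ejected from row 1 is w(i).

Step i=9: Q has 9 at row 1, column 5; remove that cell from P, ejecting 7. So w(9) = 7. P is now [[1, 2, 5, 6], [3, 4], [8, 9]].
Step i=8: Q has 8 at row 3, column 2; remove 9 from row 3 of P and reverse-bump: 9 enters row 2 and ejects 4; 4 enters row 1 and ejects 2. So w(8) = 2. P is now [[1, 4, 5, 6], [3, 9], [8]].
Step i=7: Q has 7 at row 3, column 1; remove 8 from row 3 of P and reverse-bump: 8 enters row 2 and ejects 3; 3 enters row 1 and ejects 1. So w(7) = 1. P is now [[3, 4, 5, 6], [8, 9]].
Step i=6: Q has 6 at row 1, column 4; remove that cell from P, ejecting 6. So w(6) = 6. P is now [[3, 4, 5], [8, 9]].
Step i=5: Q has 5 at row 2, column 2; remove 9 from row 2 of P and reverse-bump: 9 enters row 1 and ejects 5. So w(5) = 5. P is now [[3, 4, 9], [8]].
Step i=4: Q has 4 at row 2, column 1; remove 8 from row 2 of P and reverse-bump: 8 enters row 1 and ejects 4. So w(4) = 4. P is now [[3, 8, 9]].
Step i=3: Q has 3 at row 1, column 3; remove that cell from P, ejecting 9. So w(3) = 9. P is now [[3, 8]].
Step i=2: Q has 2 at row 1, column 2; remove that cell from P, ejecting 8. So w(2) = 8. P is now [[3]].
Step i=1: Q has 1 at row 1, column 1; remove that cell from P, ejecting 3. So w(1) = 3. P is now [].

So w = 3 8 9 4 5 6 1 2 7.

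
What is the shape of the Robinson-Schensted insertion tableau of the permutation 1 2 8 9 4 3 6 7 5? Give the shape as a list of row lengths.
[5, 2, 2]

Row-insert each entry into an empty tableau.

After inserting 1: P = [[1]].
After inserting 2: P = [[1, 2]].
After inserting 8: P = [[1, 2, 8]].
After inserting 9: P = [[1, 2, 8, 9]].
After inserting 4: P = [[1, 2, 4, 9], [8]].
After inserting 3: P = [[1, 2, 3, 9], [4], [8]].
After inserting 6: P = [[1, 2, 3, 6], [4, 9], [8]].
After inserting 7: P = [[1, 2, 3, 6, 7], [4, 9], [8]].
After inserting 5: P = [[1, 2, 3, 5, 7], [4, 6], [8, 9]].

The final insertion tableau P = [[1, 2, 3, 5, 7], [4, 6], [8, 9]] has shape [5, 2, 2].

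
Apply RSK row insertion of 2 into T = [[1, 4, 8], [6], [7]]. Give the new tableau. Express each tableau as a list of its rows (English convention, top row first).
[[1, 2, 8], [4], [6], [7]]

In row 1, 2 replaces 4 (the leftmost entry greater than 2); 4 is bumped to row 2. In row 2, 4 replaces 6 (the leftmost entry greater than 4); 6 is bumped to row 3. In row 3, 6 replaces 7 (the leftmost entry greater than 6); 7 is bumped to row 4. 7 starts a new row 4. The new tableau is [[1, 2, 8], [4], [6], [7]].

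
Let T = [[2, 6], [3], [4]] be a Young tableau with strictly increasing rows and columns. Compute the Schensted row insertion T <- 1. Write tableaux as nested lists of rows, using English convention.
In row 1, 1 replaces 2 (the leftmost entry greater than 1); 2 is bumped to row 2. In row 2, 2 replaces 3 (the leftmost entry greater than 2); 3 is bumped to row 3. In row 3, 3 replaces 4 (the leftmost entry greater than 3); 4 is bumped to row 4. 4 starts a new row 4. The new tableau is [[1, 6], [2], [3], [4]].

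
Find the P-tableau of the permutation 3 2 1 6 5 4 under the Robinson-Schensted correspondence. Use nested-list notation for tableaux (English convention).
P = [[1, 4], [2, 5], [3, 6]]

After inserting 3: P = [[3]].
After inserting 2: P = [[2], [3]].
After inserting 1: P = [[1], [2], [3]].
After inserting 6: P = [[1, 6], [2], [3]].
After inserting 5: P = [[1, 5], [2, 6], [3]].
After inserting 4: P = [[1, 4], [2, 5], [3, 6]].

So P = [[1, 4], [2, 5], [3, 6]].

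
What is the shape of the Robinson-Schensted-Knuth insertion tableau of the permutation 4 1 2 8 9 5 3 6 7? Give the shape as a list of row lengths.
[5, 3, 1]

Row-insert each entry into an empty tableau.

After inserting 4: P = [[4]].
After inserting 1: P = [[1], [4]].
After inserting 2: P = [[1, 2], [4]].
After inserting 8: P = [[1, 2, 8], [4]].
After inserting 9: P = [[1, 2, 8, 9], [4]].
After inserting 5: P = [[1, 2, 5, 9], [4, 8]].
After inserting 3: P = [[1, 2, 3, 9], [4, 5], [8]].
After inserting 6: P = [[1, 2, 3, 6], [4, 5, 9], [8]].
After inserting 7: P = [[1, 2, 3, 6, 7], [4, 5, 9], [8]].

The final insertion tableau P = [[1, 2, 3, 6, 7], [4, 5, 9], [8]] has shape [5, 3, 1].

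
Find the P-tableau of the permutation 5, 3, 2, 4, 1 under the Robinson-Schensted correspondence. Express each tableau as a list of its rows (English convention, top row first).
P = [[1, 4], [2], [3], [5]]

Insert 5: appended to row 1. P = [[5]].
Insert 3: 3 bumps 5 from row 1; 5 starts row 2. P = [[3], [5]].
Insert 2: 2 bumps 3 from row 1; 3 bumps 5 from row 2; 5 starts row 3. P = [[2], [3], [5]].
Insert 4: appended to row 1. P = [[2, 4], [3], [5]].
Insert 1: 1 bumps 2 from row 1; 2 bumps 3 from row 2; 3 bumps 5 from row 3; 5 starts row 4. P = [[1, 4], [2], [3], [5]].

So P = [[1, 4], [2], [3], [5]].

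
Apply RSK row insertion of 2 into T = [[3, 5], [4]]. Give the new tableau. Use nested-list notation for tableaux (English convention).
In row 1, 2 replaces 3 (the leftmost entry greater than 2); 3 is bumped to row 2. In row 2, 3 replaces 4 (the leftmost entry greater than 3); 4 is bumped to row 3. 4 starts a new row 3. The new tableau is [[2, 5], [3], [4]].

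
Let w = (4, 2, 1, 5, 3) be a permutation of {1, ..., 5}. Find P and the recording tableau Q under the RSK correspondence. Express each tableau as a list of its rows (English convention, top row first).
P = [[1, 3], [2, 5], [4]], Q = [[1, 4], [2, 5], [3]]

Insert each entry of the permutation into P by Schensted row insertion, recording in Q the position of each new cell.

Insert 4: appended to row 1. P = [[4]].
Insert 2: 2 bumps 4 from row 1; 4 starts row 2. P = [[2], [4]].
Insert 1: 1 bumps 2 from row 1; 2 bumps 4 from row 2; 4 starts row 3. P = [[1], [2], [4]].
Insert 5: appended to row 1. P = [[1, 5], [2], [4]].
Insert 3: 3 bumps 5 from row 1; 5 appends to row 2. P = [[1, 3], [2, 5], [4]].

So P = [[1, 3], [2, 5], [4]], Q = [[1, 4], [2, 5], [3]].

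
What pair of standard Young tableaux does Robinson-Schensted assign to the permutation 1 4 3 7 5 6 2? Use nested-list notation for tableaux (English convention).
Insert each entry of the permutation into P by Schensted row insertion, recording in Q the position of each new cell.

Insert 1: appended to row 1. P = [[1]].
Insert 4: appended to row 1. P = [[1, 4]].
Insert 3: 3 bumps 4 from row 1; 4 starts row 2. P = [[1, 3], [4]].
Insert 7: appended to row 1. P = [[1, 3, 7], [4]].
Insert 5: 5 bumps 7 from row 1; 7 appends to row 2. P = [[1, 3, 5], [4, 7]].
Insert 6: appended to row 1. P = [[1, 3, 5, 6], [4, 7]].
Insert 2: 2 bumps 3 from row 1; 3 bumps 4 from row 2; 4 starts row 3. P = [[1, 2, 5, 6], [3, 7], [4]].

So P = [[1, 2, 5, 6], [3, 7], [4]], Q = [[1, 2, 4, 6], [3, 5], [7]].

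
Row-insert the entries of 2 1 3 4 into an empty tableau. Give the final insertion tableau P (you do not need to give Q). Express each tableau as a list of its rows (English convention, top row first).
P = [[1, 3, 4], [2]]

Insert 2: appended to row 1. P = [[2]].
Insert 1: 1 bumps 2 from row 1; 2 starts row 2. P = [[1], [2]].
Insert 3: appended to row 1. P = [[1, 3], [2]].
Insert 4: appended to row 1. P = [[1, 3, 4], [2]].

So P = [[1, 3, 4], [2]].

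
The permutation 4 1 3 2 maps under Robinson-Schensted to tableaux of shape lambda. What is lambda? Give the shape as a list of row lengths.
[2, 1, 1]

Row-insert each entry into an empty tableau.

After inserting 4: P = [[4]].
After inserting 1: P = [[1], [4]].
After inserting 3: P = [[1, 3], [4]].
After inserting 2: P = [[1, 2], [3], [4]].

The final insertion tableau P = [[1, 2], [3], [4]] has shape [2, 1, 1].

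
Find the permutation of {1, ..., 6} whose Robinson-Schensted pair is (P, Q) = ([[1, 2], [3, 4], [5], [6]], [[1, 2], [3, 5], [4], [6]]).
Reverse the RSK construction: for i from n down to 1, find the cell of Q containing i, remove the entry at that cell from P, and reverse-bump it up through P; the value ejected from row 1 is w(i).

Step i=6: Q has 6 at row 4, column 1; remove 6 from row 4 of P and reverse-bump: 6 enters row 3 and ejects 5; 5 enters row 2 and ejects 4; 4 enters row 1 and ejects 2. So w(6) = 2. P is now [[1, 4], [3, 5], [6]].
Step i=5: Q has 5 at row 2, column 2; remove 5 from row 2 of P and reverse-bump: 5 enters row 1 and ejects 4. So w(5) = 4. P is now [[1, 5], [3], [6]].
Step i=4: Q has 4 at row 3, column 1; remove 6 from row 3 of P and reverse-bump: 6 enters row 2 and ejects 3; 3 enters row 1 and ejects 1. So w(4) = 1. P is now [[3, 5], [6]].
Step i=3: Q has 3 at row 2, column 1; remove 6 from row 2 of P and reverse-bump: 6 enters row 1 and ejects 5. So w(3) = 5. P is now [[3, 6]].
Step i=2: Q has 2 at row 1, column 2; remove that cell from P, ejecting 6. So w(2) = 6. P is now [[3]].
Step i=1: Q has 1 at row 1, column 1; remove that cell from P, ejecting 3. So w(1) = 3. P is now [].

So w = 3 6 5 1 4 2.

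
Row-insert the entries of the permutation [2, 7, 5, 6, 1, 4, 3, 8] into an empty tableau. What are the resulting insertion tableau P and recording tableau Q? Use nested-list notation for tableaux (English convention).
P = [[1, 3, 6, 8], [2, 4], [5], [7]], Q = [[1, 2, 4, 8], [3, 6], [5], [7]]

Insert each entry of the permutation into P by Schensted row insertion, recording in Q the position of each new cell.

Insert 2: appended to row 1. P = [[2]].
Insert 7: appended to row 1. P = [[2, 7]].
Insert 5: 5 bumps 7 from row 1; 7 starts row 2. P = [[2, 5], [7]].
Insert 6: appended to row 1. P = [[2, 5, 6], [7]].
Insert 1: 1 bumps 2 from row 1; 2 bumps 7 from row 2; 7 starts row 3. P = [[1, 5, 6], [2], [7]].
Insert 4: 4 bumps 5 from row 1; 5 appends to row 2. P = [[1, 4, 6], [2, 5], [7]].
Insert 3: 3 bumps 4 from row 1; 4 bumps 5 from row 2; 5 bumps 7 from row 3; 7 starts row 4. P = [[1, 3, 6], [2, 4], [5], [7]].
Insert 8: appended to row 1. P = [[1, 3, 6, 8], [2, 4], [5], [7]].

So P = [[1, 3, 6, 8], [2, 4], [5], [7]], Q = [[1, 2, 4, 8], [3, 6], [5], [7]].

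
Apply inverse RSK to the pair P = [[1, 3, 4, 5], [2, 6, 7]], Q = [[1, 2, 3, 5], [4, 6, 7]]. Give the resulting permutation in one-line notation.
Reverse RSK: for i = n, n-1, ..., 1, locate i in Q, remove the corresponding corner cell from P, and reverse-bump its entry up through P; the value ejected from row 1 is w(i).

So w = 2 3 6 1 7 4 5.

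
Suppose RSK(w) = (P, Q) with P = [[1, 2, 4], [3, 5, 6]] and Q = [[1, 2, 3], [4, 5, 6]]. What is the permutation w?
Reverse RSK: for i = n, n-1, ..., 1, locate i in Q, remove the corresponding corner cell from P, and reverse-bump its entry up through P; the value ejected from row 1 is w(i).

So w = 3 5 6 1 2 4.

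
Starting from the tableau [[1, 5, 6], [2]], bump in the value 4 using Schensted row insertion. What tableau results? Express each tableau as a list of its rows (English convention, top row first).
[[1, 4, 6], [2, 5]]

In row 1, 4 replaces 5 (the leftmost entry greater than 4); 5 is bumped to row 2. 5 is appended to row 2. The new tableau is [[1, 4, 6], [2, 5]].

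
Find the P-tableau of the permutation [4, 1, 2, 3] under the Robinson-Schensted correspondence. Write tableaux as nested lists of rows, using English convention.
P = [[1, 2, 3], [4]]

Insert 4: appended to row 1. P = [[4]].
Insert 1: 1 bumps 4 from row 1; 4 starts row 2. P = [[1], [4]].
Insert 2: appended to row 1. P = [[1, 2], [4]].
Insert 3: appended to row 1. P = [[1, 2, 3], [4]].

So P = [[1, 2, 3], [4]].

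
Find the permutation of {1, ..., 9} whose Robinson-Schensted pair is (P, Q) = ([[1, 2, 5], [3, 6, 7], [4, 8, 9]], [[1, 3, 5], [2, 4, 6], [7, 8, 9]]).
Reverse the RSK construction: for i from n down to 1, find the cell of Q containing i, remove the entry at that cell from P, and reverse-bump it up through P; the value ejected from row 1 is w(i).

Step i=9: Q has 9 at row 3, column 3; remove 9 from row 3 of P and reverse-bump: 9 enters row 2 and ejects 7; 7 enters row 1 and ejects 5. So w(9) = 5. P is now [[1, 2, 7], [3, 6, 9], [4, 8]].
Step i=8: Q has 8 at row 3, column 2; remove 8 from row 3 of P and reverse-bump: 8 enters row 2 and ejects 6; 6 enters row 1 and ejects 2. So w(8) = 2. P is now [[1, 6, 7], [3, 8, 9], [4]].
Step i=7: Q has 7 at row 3, column 1; remove 4 from row 3 of P and reverse-bump: 4 enters row 2 and ejects 3; 3 enters row 1 and ejects 1. So w(7) = 1. P is now [[3, 6, 7], [4, 8, 9]].
Step i=6: Q has 6 at row 2, column 3; remove 9 from row 2 of P and reverse-bump: 9 enters row 1 and ejects 7. So w(6) = 7. P is now [[3, 6, 9], [4, 8]].
Step i=5: Q has 5 at row 1, column 3; remove that cell from P, ejecting 9. So w(5) = 9. P is now [[3, 6], [4, 8]].
Step i=4: Q has 4 at row 2, column 2; remove 8 from row 2 of P and reverse-bump: 8 enters row 1 and ejects 6. So w(4) = 6. P is now [[3, 8], [4]].
Step i=3: Q has 3 at row 1, column 2; remove that cell from P, ejecting 8. So w(3) = 8. P is now [[3], [4]].
Step i=2: Q has 2 at row 2, column 1; remove 4 from row 2 of P and reverse-bump: 4 enters row 1 and ejects 3. So w(2) = 3. P is now [[4]].
Step i=1: Q has 1 at row 1, column 1; remove that cell from P, ejecting 4. So w(1) = 4. P is now [].

So w = 4 3 8 6 9 7 1 2 5.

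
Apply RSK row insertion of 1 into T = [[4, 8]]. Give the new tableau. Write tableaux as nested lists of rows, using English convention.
In row 1, 1 replaces 4 (the leftmost entry greater than 1); 4 is bumped to row 2. 4 starts a new row 2. The new tableau is [[1, 8], [4]].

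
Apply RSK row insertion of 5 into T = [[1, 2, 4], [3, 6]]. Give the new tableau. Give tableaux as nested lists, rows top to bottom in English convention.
5 is larger than every entry of row 1, so it is appended to row 1. The new tableau is [[1, 2, 4, 5], [3, 6]].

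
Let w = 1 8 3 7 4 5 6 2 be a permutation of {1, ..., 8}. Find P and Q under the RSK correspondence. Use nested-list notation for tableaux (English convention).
Insert each entry of the permutation into P by Schensted row insertion, recording in Q the position of each new cell.

Insert 1: appended to row 1. P = [[1]].
Insert 8: appended to row 1. P = [[1, 8]].
Insert 3: 3 bumps 8 from row 1; 8 starts row 2. P = [[1, 3], [8]].
Insert 7: appended to row 1. P = [[1, 3, 7], [8]].
Insert 4: 4 bumps 7 from row 1; 7 bumps 8 from row 2; 8 starts row 3. P = [[1, 3, 4], [7], [8]].
Insert 5: appended to row 1. P = [[1, 3, 4, 5], [7], [8]].
Insert 6: appended to row 1. P = [[1, 3, 4, 5, 6], [7], [8]].
Insert 2: 2 bumps 3 from row 1; 3 bumps 7 from row 2; 7 bumps 8 from row 3; 8 starts row 4. P = [[1, 2, 4, 5, 6], [3], [7], [8]].

So P = [[1, 2, 4, 5, 6], [3], [7], [8]], Q = [[1, 2, 4, 6, 7], [3], [5], [8]].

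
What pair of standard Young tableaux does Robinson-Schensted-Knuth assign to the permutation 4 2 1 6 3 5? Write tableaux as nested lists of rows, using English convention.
Insert each entry of the permutation into P by Schensted row insertion, recording in Q the position of each new cell.

Insert 4: appended to row 1. P = [[4]].
Insert 2: 2 bumps 4 from row 1; 4 starts row 2. P = [[2], [4]].
Insert 1: 1 bumps 2 from row 1; 2 bumps 4 from row 2; 4 starts row 3. P = [[1], [2], [4]].
Insert 6: appended to row 1. P = [[1, 6], [2], [4]].
Insert 3: 3 bumps 6 from row 1; 6 appends to row 2. P = [[1, 3], [2, 6], [4]].
Insert 5: appended to row 1. P = [[1, 3, 5], [2, 6], [4]].

So P = [[1, 3, 5], [2, 6], [4]], Q = [[1, 4, 6], [2, 5], [3]].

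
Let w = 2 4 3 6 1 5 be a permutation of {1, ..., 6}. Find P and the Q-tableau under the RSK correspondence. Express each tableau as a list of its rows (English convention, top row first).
P = [[1, 3, 5], [2, 6], [4]], Q = [[1, 2, 4], [3, 6], [5]]

Insert each entry of the permutation into P by Schensted row insertion, recording in Q the position of each new cell.

After inserting 2: P = [[2]].
After inserting 4: P = [[2, 4]].
After inserting 3: P = [[2, 3], [4]].
After inserting 6: P = [[2, 3, 6], [4]].
After inserting 1: P = [[1, 3, 6], [2], [4]].
After inserting 5: P = [[1, 3, 5], [2, 6], [4]].

So P = [[1, 3, 5], [2, 6], [4]], Q = [[1, 2, 4], [3, 6], [5]].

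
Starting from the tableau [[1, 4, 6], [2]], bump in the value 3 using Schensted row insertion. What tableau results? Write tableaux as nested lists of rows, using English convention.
In row 1, 3 replaces 4 (the leftmost entry greater than 3); 4 is bumped to row 2. 4 is appended to row 2. The new tableau is [[1, 3, 6], [2, 4]].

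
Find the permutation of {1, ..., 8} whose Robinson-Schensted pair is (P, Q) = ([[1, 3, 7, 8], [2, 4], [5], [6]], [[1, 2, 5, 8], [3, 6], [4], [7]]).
Reverse the RSK construction: for i from n down to 1, find the cell of Q containing i, remove the entry at that cell from P, and reverse-bump it up through P; the value ejected from row 1 is w(i).

Step i=8: Q has 8 at row 1, column 4; remove that cell from P, ejecting 8. So w(8) = 8. P is now [[1, 3, 7], [2, 4], [5], [6]].
Step i=7: Q has 7 at row 4, column 1; remove 6 from row 4 of P and reverse-bump: 6 enters row 3 and ejects 5; 5 enters row 2 and ejects 4; 4 enters row 1 and ejects 3. So w(7) = 3. P is now [[1, 4, 7], [2, 5], [6]].
Step i=6: Q has 6 at row 2, column 2; remove 5 from row 2 of P and reverse-bump: 5 enters row 1 and ejects 4. So w(6) = 4. P is now [[1, 5, 7], [2], [6]].
Step i=5: Q has 5 at row 1, column 3; remove that cell from P, ejecting 7. So w(5) = 7. P is now [[1, 5], [2], [6]].
Step i=4: Q has 4 at row 3, column 1; remove 6 from row 3 of P and reverse-bump: 6 enters row 2 and ejects 2; 2 enters row 1 and ejects 1. So w(4) = 1. P is now [[2, 5], [6]].
Step i=3: Q has 3 at row 2, column 1; remove 6 from row 2 of P and reverse-bump: 6 enters row 1 and ejects 5. So w(3) = 5. P is now [[2, 6]].
Step i=2: Q has 2 at row 1, column 2; remove that cell from P, ejecting 6. So w(2) = 6. P is now [[2]].
Step i=1: Q has 1 at row 1, column 1; remove that cell from P, ejecting 2. So w(1) = 2. P is now [].

So w = 2 6 5 1 7 4 3 8.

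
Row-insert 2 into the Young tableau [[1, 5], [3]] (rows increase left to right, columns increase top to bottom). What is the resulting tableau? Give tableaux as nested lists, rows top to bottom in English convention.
[[1, 2], [3, 5]]

In row 1, 2 replaces 5 (the leftmost entry greater than 2); 5 is bumped to row 2. 5 is appended to row 2. The new tableau is [[1, 2], [3, 5]].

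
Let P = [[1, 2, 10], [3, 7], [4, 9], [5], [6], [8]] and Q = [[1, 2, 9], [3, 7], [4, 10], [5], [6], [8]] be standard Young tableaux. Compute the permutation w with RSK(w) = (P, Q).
8 9 6 5 4 3 7 1 10 2

Reverse RSK: for i = n, n-1, ..., 1, locate i in Q, remove the corresponding corner cell from P, and reverse-bump its entry up through P; the value ejected from row 1 is w(i).

So w = 8 9 6 5 4 3 7 1 10 2.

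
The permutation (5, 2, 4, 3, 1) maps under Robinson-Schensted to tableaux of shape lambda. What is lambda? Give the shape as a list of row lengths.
[2, 1, 1, 1]

Row-insert each entry into an empty tableau.

After inserting 5: P = [[5]].
After inserting 2: P = [[2], [5]].
After inserting 4: P = [[2, 4], [5]].
After inserting 3: P = [[2, 3], [4], [5]].
After inserting 1: P = [[1, 3], [2], [4], [5]].

The final insertion tableau P = [[1, 3], [2], [4], [5]] has shape [2, 1, 1, 1].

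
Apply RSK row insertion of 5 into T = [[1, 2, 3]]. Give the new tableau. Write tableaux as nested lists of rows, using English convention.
5 is larger than every entry of row 1, so it is appended to row 1. The new tableau is [[1, 2, 3, 5]].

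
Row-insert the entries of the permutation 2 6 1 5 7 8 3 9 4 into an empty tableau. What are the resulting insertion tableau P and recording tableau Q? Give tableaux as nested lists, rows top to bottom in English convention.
P = [[1, 3, 4, 8, 9], [2, 5, 7], [6]], Q = [[1, 2, 5, 6, 8], [3, 4, 9], [7]]

Insert each entry of the permutation into P by Schensted row insertion, recording in Q the position of each new cell.

Insert 2: appended to row 1. P = [[2]], Q = [[1]].
Insert 6: appended to row 1. P = [[2, 6]], Q = [[1, 2]].
Insert 1: 1 bumps 2 from row 1; 2 starts row 2. P = [[1, 6], [2]], Q = [[1, 2], [3]].
Insert 5: 5 bumps 6 from row 1; 6 appends to row 2. P = [[1, 5], [2, 6]], Q = [[1, 2], [3, 4]].
Insert 7: appended to row 1. P = [[1, 5, 7], [2, 6]], Q = [[1, 2, 5], [3, 4]].
Insert 8: appended to row 1. P = [[1, 5, 7, 8], [2, 6]], Q = [[1, 2, 5, 6], [3, 4]].
Insert 3: 3 bumps 5 from row 1; 5 bumps 6 from row 2; 6 starts row 3. P = [[1, 3, 7, 8], [2, 5], [6]], Q = [[1, 2, 5, 6], [3, 4], [7]].
Insert 9: appended to row 1. P = [[1, 3, 7, 8, 9], [2, 5], [6]], Q = [[1, 2, 5, 6, 8], [3, 4], [7]].
Insert 4: 4 bumps 7 from row 1; 7 appends to row 2. P = [[1, 3, 4, 8, 9], [2, 5, 7], [6]], Q = [[1, 2, 5, 6, 8], [3, 4, 9], [7]].

So P = [[1, 3, 4, 8, 9], [2, 5, 7], [6]], Q = [[1, 2, 5, 6, 8], [3, 4, 9], [7]].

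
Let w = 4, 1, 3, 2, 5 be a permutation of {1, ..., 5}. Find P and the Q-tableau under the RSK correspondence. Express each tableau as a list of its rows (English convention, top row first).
P = [[1, 2, 5], [3], [4]], Q = [[1, 3, 5], [2], [4]]

Insert each entry of the permutation into P by Schensted row insertion, recording in Q the position of each new cell.

Insert 4: appended to row 1. P = [[4]], Q = [[1]].
Insert 1: 1 bumps 4 from row 1; 4 starts row 2. P = [[1], [4]], Q = [[1], [2]].
Insert 3: appended to row 1. P = [[1, 3], [4]], Q = [[1, 3], [2]].
Insert 2: 2 bumps 3 from row 1; 3 bumps 4 from row 2; 4 starts row 3. P = [[1, 2], [3], [4]], Q = [[1, 3], [2], [4]].
Insert 5: appended to row 1. P = [[1, 2, 5], [3], [4]], Q = [[1, 3, 5], [2], [4]].

So P = [[1, 2, 5], [3], [4]], Q = [[1, 3, 5], [2], [4]].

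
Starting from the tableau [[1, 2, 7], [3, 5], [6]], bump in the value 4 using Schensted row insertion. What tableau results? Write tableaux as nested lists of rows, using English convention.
In row 1, 4 replaces 7 (the leftmost entry greater than 4); 7 is bumped to row 2. 7 is appended to row 2. The new tableau is [[1, 2, 4], [3, 5, 7], [6]].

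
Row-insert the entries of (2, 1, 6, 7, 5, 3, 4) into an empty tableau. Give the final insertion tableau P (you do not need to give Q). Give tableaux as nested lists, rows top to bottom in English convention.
Insert 2: appended to row 1. P = [[2]].
Insert 1: 1 bumps 2 from row 1; 2 starts row 2. P = [[1], [2]].
Insert 6: appended to row 1. P = [[1, 6], [2]].
Insert 7: appended to row 1. P = [[1, 6, 7], [2]].
Insert 5: 5 bumps 6 from row 1; 6 appends to row 2. P = [[1, 5, 7], [2, 6]].
Insert 3: 3 bumps 5 from row 1; 5 bumps 6 from row 2; 6 starts row 3. P = [[1, 3, 7], [2, 5], [6]].
Insert 4: 4 bumps 7 from row 1; 7 appends to row 2. P = [[1, 3, 4], [2, 5, 7], [6]].

So P = [[1, 3, 4], [2, 5, 7], [6]].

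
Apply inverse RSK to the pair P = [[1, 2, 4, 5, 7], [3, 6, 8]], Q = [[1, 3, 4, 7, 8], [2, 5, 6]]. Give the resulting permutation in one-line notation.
3 1 6 8 2 4 5 7

Reverse the RSK construction: for i from n down to 1, find the cell of Q containing i, remove the entry at that cell from P, and reverse-bump it up through P; the value ejected from row 1 is w(i).

Step i=8: Q has 8 at row 1, column 5; remove that cell from P, ejecting 7. So w(8) = 7. P is now [[1, 2, 4, 5], [3, 6, 8]].
Step i=7: Q has 7 at row 1, column 4; remove that cell from P, ejecting 5. So w(7) = 5. P is now [[1, 2, 4], [3, 6, 8]].
Step i=6: Q has 6 at row 2, column 3; remove 8 from row 2 of P and reverse-bump: 8 enters row 1 and ejects 4. So w(6) = 4. P is now [[1, 2, 8], [3, 6]].
Step i=5: Q has 5 at row 2, column 2; remove 6 from row 2 of P and reverse-bump: 6 enters row 1 and ejects 2. So w(5) = 2. P is now [[1, 6, 8], [3]].
Step i=4: Q has 4 at row 1, column 3; remove that cell from P, ejecting 8. So w(4) = 8. P is now [[1, 6], [3]].
Step i=3: Q has 3 at row 1, column 2; remove that cell from P, ejecting 6. So w(3) = 6. P is now [[1], [3]].
Step i=2: Q has 2 at row 2, column 1; remove 3 from row 2 of P and reverse-bump: 3 enters row 1 and ejects 1. So w(2) = 1. P is now [[3]].
Step i=1: Q has 1 at row 1, column 1; remove that cell from P, ejecting 3. So w(1) = 3. P is now [].

So w = 3 1 6 8 2 4 5 7.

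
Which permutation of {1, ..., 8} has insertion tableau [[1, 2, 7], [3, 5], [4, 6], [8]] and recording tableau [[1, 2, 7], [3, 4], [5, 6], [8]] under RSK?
4 8 3 6 1 5 7 2

Reverse the RSK construction: for i from n down to 1, find the cell of Q containing i, remove the entry at that cell from P, and reverse-bump it up through P; the value ejected from row 1 is w(i).

Step i=8: Q has 8 at row 4, column 1; remove 8 from row 4 of P and reverse-bump: 8 enters row 3 and ejects 6; 6 enters row 2 and ejects 5; 5 enters row 1 and ejects 2. So w(8) = 2. P is now [[1, 5, 7], [3, 6], [4, 8]].
Step i=7: Q has 7 at row 1, column 3; remove that cell from P, ejecting 7. So w(7) = 7. P is now [[1, 5], [3, 6], [4, 8]].
Step i=6: Q has 6 at row 3, column 2; remove 8 from row 3 of P and reverse-bump: 8 enters row 2 and ejects 6; 6 enters row 1 and ejects 5. So w(6) = 5. P is now [[1, 6], [3, 8], [4]].
Step i=5: Q has 5 at row 3, column 1; remove 4 from row 3 of P and reverse-bump: 4 enters row 2 and ejects 3; 3 enters row 1 and ejects 1. So w(5) = 1. P is now [[3, 6], [4, 8]].
Step i=4: Q has 4 at row 2, column 2; remove 8 from row 2 of P and reverse-bump: 8 enters row 1 and ejects 6. So w(4) = 6. P is now [[3, 8], [4]].
Step i=3: Q has 3 at row 2, column 1; remove 4 from row 2 of P and reverse-bump: 4 enters row 1 and ejects 3. So w(3) = 3. P is now [[4, 8]].
Step i=2: Q has 2 at row 1, column 2; remove that cell from P, ejecting 8. So w(2) = 8. P is now [[4]].
Step i=1: Q has 1 at row 1, column 1; remove that cell from P, ejecting 4. So w(1) = 4. P is now [].

So w = 4 8 3 6 1 5 7 2.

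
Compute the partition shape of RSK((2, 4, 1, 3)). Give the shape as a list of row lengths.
Row-insert each entry into an empty tableau.

After inserting 2: P = [[2]].
After inserting 4: P = [[2, 4]].
After inserting 1: P = [[1, 4], [2]].
After inserting 3: P = [[1, 3], [2, 4]].

The final insertion tableau P = [[1, 3], [2, 4]] has shape [2, 2].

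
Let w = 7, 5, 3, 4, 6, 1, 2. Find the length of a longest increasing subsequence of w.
3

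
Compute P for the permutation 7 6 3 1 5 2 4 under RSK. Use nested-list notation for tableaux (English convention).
Insert 7: appended to row 1. P = [[7]].
Insert 6: 6 bumps 7 from row 1; 7 starts row 2. P = [[6], [7]].
Insert 3: 3 bumps 6 from row 1; 6 bumps 7 from row 2; 7 starts row 3. P = [[3], [6], [7]].
Insert 1: 1 bumps 3 from row 1; 3 bumps 6 from row 2; 6 bumps 7 from row 3; 7 starts row 4. P = [[1], [3], [6], [7]].
Insert 5: appended to row 1. P = [[1, 5], [3], [6], [7]].
Insert 2: 2 bumps 5 from row 1; 5 appends to row 2. P = [[1, 2], [3, 5], [6], [7]].
Insert 4: appended to row 1. P = [[1, 2, 4], [3, 5], [6], [7]].

So P = [[1, 2, 4], [3, 5], [6], [7]].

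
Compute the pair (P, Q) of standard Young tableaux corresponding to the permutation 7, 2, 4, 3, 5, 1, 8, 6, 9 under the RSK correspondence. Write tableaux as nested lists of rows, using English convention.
Insert each entry of the permutation into P by Schensted row insertion, recording in Q the position of each new cell.

Insert 7: appended to row 1. P = [[7]], Q = [[1]].
Insert 2: 2 bumps 7 from row 1; 7 starts row 2. P = [[2], [7]], Q = [[1], [2]].
Insert 4: appended to row 1. P = [[2, 4], [7]], Q = [[1, 3], [2]].
Insert 3: 3 bumps 4 from row 1; 4 bumps 7 from row 2; 7 starts row 3. P = [[2, 3], [4], [7]], Q = [[1, 3], [2], [4]].
Insert 5: appended to row 1. P = [[2, 3, 5], [4], [7]], Q = [[1, 3, 5], [2], [4]].
Insert 1: 1 bumps 2 from row 1; 2 bumps 4 from row 2; 4 bumps 7 from row 3; 7 starts row 4. P = [[1, 3, 5], [2], [4], [7]], Q = [[1, 3, 5], [2], [4], [6]].
Insert 8: appended to row 1. P = [[1, 3, 5, 8], [2], [4], [7]], Q = [[1, 3, 5, 7], [2], [4], [6]].
Insert 6: 6 bumps 8 from row 1; 8 appends to row 2. P = [[1, 3, 5, 6], [2, 8], [4], [7]], Q = [[1, 3, 5, 7], [2, 8], [4], [6]].
Insert 9: appended to row 1. P = [[1, 3, 5, 6, 9], [2, 8], [4], [7]], Q = [[1, 3, 5, 7, 9], [2, 8], [4], [6]].

So P = [[1, 3, 5, 6, 9], [2, 8], [4], [7]], Q = [[1, 3, 5, 7, 9], [2, 8], [4], [6]].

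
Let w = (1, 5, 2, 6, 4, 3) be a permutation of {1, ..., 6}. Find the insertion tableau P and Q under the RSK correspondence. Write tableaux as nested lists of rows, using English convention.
P = [[1, 2, 3], [4, 6], [5]], Q = [[1, 2, 4], [3, 5], [6]]

Insert each entry of the permutation into P by Schensted row insertion, recording in Q the position of each new cell.

Insert 1: appended to row 1. P = [[1]], Q = [[1]].
Insert 5: appended to row 1. P = [[1, 5]], Q = [[1, 2]].
Insert 2: 2 bumps 5 from row 1; 5 starts row 2. P = [[1, 2], [5]], Q = [[1, 2], [3]].
Insert 6: appended to row 1. P = [[1, 2, 6], [5]], Q = [[1, 2, 4], [3]].
Insert 4: 4 bumps 6 from row 1; 6 appends to row 2. P = [[1, 2, 4], [5, 6]], Q = [[1, 2, 4], [3, 5]].
Insert 3: 3 bumps 4 from row 1; 4 bumps 5 from row 2; 5 starts row 3. P = [[1, 2, 3], [4, 6], [5]], Q = [[1, 2, 4], [3, 5], [6]].

So P = [[1, 2, 3], [4, 6], [5]], Q = [[1, 2, 4], [3, 5], [6]].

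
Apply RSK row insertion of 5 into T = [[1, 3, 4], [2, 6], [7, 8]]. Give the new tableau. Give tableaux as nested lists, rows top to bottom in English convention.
[[1, 3, 4, 5], [2, 6], [7, 8]]

5 is larger than every entry of row 1, so it is appended to row 1. The new tableau is [[1, 3, 4, 5], [2, 6], [7, 8]].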